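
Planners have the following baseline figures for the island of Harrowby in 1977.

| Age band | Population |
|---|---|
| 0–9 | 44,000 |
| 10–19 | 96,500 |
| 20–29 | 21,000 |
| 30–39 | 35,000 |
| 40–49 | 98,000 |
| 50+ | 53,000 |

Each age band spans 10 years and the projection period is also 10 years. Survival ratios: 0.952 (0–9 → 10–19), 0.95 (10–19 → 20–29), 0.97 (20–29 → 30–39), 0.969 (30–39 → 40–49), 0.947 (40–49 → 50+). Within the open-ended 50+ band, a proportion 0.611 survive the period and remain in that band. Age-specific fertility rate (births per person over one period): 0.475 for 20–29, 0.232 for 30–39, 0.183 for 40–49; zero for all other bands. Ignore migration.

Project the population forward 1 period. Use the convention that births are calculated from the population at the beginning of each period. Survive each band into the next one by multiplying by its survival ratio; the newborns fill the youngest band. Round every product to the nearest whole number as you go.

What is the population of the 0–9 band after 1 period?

(Groups numbered youngest = 1 to oldest = 6.)
— Period 1 —
Births: 21000 × 0.475 = 9975 ; 35000 × 0.232 = 8120 ; 98000 × 0.183 = 17934 ⇒ total 36029
Group 2: 44000 × 0.952 = 41888
Group 3: 96500 × 0.95 = 91675
Group 4: 21000 × 0.97 = 20370
Group 5: 35000 × 0.969 = 33915
Group 6: 98000 × 0.947 + 53000 × 0.611 = 92806 + 32383 = 125189
Population now: 0–9=36029, 10–19=41888, 20–29=91675, 30–39=20370, 40–49=33915, 50+=125189

36029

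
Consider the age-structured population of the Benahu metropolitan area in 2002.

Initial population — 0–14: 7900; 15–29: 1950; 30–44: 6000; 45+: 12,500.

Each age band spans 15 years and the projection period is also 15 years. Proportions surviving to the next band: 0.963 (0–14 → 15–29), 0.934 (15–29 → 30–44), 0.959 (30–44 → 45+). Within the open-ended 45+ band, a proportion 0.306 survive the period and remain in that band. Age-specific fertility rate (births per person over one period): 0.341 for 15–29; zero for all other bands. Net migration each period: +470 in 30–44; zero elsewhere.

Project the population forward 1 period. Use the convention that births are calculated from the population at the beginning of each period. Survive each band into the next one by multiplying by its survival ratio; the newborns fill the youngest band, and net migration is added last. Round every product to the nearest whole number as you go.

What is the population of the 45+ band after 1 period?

Call the groups 1 to 4, youngest first.
[period 1]
Births: 1950 × 0.341 = 665
Group 2: 7900 × 0.963 = 7608
Group 3: 1950 × 0.934 = 1821
Group 4: 6000 × 0.959 + 12500 × 0.306 = 5754 + 3825 = 9579
Net migration: Group 3 + 470 → 2291
Population now: 0–14=665, 15–29=7608, 30–44=2291, 45+=9579

9579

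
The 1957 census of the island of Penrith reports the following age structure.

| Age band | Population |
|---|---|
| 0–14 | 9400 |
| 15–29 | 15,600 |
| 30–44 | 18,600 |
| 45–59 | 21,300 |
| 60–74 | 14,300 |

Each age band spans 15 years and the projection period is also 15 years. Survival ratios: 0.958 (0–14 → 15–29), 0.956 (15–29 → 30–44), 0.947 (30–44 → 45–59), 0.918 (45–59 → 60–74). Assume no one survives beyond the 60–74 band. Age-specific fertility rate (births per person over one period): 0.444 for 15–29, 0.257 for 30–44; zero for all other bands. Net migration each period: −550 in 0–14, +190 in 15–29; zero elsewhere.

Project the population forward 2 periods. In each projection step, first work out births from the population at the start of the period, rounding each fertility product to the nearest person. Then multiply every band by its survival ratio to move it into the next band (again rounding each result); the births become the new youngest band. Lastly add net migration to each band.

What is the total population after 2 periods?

57327

(Groups numbered youngest = 1 to oldest = 5.)
Period 1:
Births: 15600 * 0.444 = 6926, 18600 * 0.257 = 4780 — total 11706
Group 2: 9400 * 0.958 = 9005
Group 3: 15600 * 0.956 = 14914
Group 4: 18600 * 0.947 = 17614
Group 5: 21300 * 0.918 = 19553
Net migration: Group 1 − 550 → 11156; Group 2 + 190 → 9195
Giving 11156 / 9195 / 14914 / 17614 / 19553.
Period 2:
Births: 9195 * 0.444 = 4083, 14914 * 0.257 = 3833 — total 7916
Group 2: 11156 * 0.958 = 10687
Group 3: 9195 * 0.956 = 8790
Group 4: 14914 * 0.947 = 14124
Group 5: 17614 * 0.918 = 16170
Net migration: Group 1 − 550 → 7366; Group 2 + 190 → 10877
Giving 7366 / 10877 / 8790 / 14124 / 16170.
Total after period 2: 7366 + 10877 + 8790 + 14124 + 16170 = 57327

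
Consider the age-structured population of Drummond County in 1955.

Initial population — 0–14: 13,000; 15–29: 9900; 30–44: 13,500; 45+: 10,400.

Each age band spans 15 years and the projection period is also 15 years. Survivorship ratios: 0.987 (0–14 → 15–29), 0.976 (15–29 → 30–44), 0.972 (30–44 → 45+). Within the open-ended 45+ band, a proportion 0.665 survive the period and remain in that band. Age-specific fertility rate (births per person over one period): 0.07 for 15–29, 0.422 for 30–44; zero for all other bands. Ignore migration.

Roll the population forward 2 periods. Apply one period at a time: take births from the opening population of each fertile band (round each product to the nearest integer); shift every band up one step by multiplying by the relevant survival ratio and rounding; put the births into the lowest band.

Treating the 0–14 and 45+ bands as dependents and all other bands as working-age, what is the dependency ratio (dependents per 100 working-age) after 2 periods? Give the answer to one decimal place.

Numbering the groups 1..4 from youngest to oldest:
After projecting period 1:
Births: 9900 × 0.07 = 693 ; 13500 × 0.422 = 5697 → total 6390
Group 2: 13000 × 0.987 = 12831
Group 3: 9900 × 0.976 = 9662
Group 4: 13500 × 0.972 + 10400 × 0.665 = 13122 + 6916 = 20038
Giving 6390 / 12831 / 9662 / 20038.
After projecting period 2:
Births: 12831 × 0.07 = 898 ; 9662 × 0.422 = 4077 → total 4975
Group 2: 6390 × 0.987 = 6307
Group 3: 12831 × 0.976 = 12523
Group 4: 9662 × 0.972 + 20038 × 0.665 = 9391 + 13325 = 22716
Giving 4975 / 6307 / 12523 / 22716.
Dependents (band 0–14 + band 45+) = 4975 + 22716 = 27691; working-age = 18830; ratio = 27691/18830 × 100 = 147.1

147.1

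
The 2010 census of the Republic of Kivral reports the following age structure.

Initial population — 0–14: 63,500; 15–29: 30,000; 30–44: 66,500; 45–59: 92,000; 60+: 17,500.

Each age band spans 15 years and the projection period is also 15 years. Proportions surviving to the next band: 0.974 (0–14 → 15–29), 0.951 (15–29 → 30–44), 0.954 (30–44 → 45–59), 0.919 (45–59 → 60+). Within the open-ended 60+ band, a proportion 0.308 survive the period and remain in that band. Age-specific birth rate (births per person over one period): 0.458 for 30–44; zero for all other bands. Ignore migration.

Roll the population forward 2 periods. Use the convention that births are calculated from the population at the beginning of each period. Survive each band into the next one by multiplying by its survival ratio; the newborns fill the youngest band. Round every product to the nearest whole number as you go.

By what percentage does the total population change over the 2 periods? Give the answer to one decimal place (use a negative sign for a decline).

Call the groups 1 to 5, youngest first.
— Period 1 —
Births: 66500 * 0.458 = 30457
Group 2: 63500 * 0.974 = 61849
Group 3: 30000 * 0.951 = 28530
Group 4: 66500 * 0.954 = 63441
Group 5: 92000 * 0.919 + 17500 * 0.308 = 84548 + 5390 = 89938
Giving 30457 / 61849 / 28530 / 63441 / 89938.
— Period 2 —
Births: 28530 * 0.458 = 13067
Group 2: 30457 * 0.974 = 29665
Group 3: 61849 * 0.951 = 58818
Group 4: 28530 * 0.954 = 27218
Group 5: 63441 * 0.919 + 89938 * 0.308 = 58302 + 27701 = 86003
Giving 13067 / 29665 / 58818 / 27218 / 86003.
Total: 269500 → 214771; change = -54729; percentage change = -20.3%

-20.3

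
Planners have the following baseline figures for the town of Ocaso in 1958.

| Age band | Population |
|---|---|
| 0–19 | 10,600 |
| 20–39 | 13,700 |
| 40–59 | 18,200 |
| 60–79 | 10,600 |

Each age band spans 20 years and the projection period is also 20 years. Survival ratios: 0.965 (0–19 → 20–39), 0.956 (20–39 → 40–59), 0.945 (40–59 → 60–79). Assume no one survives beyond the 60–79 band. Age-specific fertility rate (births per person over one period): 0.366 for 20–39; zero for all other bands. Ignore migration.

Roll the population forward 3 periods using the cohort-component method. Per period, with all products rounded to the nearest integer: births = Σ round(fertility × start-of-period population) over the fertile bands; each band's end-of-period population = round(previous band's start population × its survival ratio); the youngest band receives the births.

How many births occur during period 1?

5014

Call the groups 1 to 4, youngest first.
Period 1:
Births: 13700 × 0.366 = 5014
Group 2: 10600 × 0.965 = 10229
Group 3: 13700 × 0.956 = 13097
Group 4: 18200 × 0.945 = 17199
End of period: [5014, 10229, 13097, 17199]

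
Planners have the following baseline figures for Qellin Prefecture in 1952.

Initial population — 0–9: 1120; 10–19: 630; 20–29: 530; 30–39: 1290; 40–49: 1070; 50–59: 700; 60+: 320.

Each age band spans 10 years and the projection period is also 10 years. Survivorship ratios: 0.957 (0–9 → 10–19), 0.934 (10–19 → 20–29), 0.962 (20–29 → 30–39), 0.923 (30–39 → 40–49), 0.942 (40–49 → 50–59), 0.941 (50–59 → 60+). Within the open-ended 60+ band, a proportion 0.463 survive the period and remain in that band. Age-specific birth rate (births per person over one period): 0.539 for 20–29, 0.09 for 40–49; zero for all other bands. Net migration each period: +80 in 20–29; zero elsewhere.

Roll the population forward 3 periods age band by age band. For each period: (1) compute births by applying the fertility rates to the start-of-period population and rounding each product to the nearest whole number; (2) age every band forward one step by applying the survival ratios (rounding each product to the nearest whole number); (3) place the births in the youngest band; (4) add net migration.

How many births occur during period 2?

467

Call the bands 1 to 7, youngest first.
After projecting period 1:
Births: 530 * 0.539 = 286, 1070 * 0.09 = 96 — total 382
Band 2: 1120 * 0.957 = 1072
Band 3: 630 * 0.934 = 588
Band 4: 530 * 0.962 = 510
Band 5: 1290 * 0.923 = 1191
Band 6: 1070 * 0.942 = 1008
Band 7: 700 * 0.941 + 320 * 0.463 = 659 + 148 = 807
Net migration: Band 3 + 80 → 668
End of period: [382, 1072, 668, 510, 1191, 1008, 807]
After projecting period 2:
Births: 668 * 0.539 = 360, 1191 * 0.09 = 107 — total 467
Band 2: 382 * 0.957 = 366
Band 3: 1072 * 0.934 = 1001
Band 4: 668 * 0.962 = 643
Band 5: 510 * 0.923 = 471
Band 6: 1191 * 0.942 = 1122
Band 7: 1008 * 0.941 + 807 * 0.463 = 949 + 374 = 1323
Net migration: Band 3 + 80 → 1081
End of period: [467, 366, 1081, 643, 471, 1122, 1323]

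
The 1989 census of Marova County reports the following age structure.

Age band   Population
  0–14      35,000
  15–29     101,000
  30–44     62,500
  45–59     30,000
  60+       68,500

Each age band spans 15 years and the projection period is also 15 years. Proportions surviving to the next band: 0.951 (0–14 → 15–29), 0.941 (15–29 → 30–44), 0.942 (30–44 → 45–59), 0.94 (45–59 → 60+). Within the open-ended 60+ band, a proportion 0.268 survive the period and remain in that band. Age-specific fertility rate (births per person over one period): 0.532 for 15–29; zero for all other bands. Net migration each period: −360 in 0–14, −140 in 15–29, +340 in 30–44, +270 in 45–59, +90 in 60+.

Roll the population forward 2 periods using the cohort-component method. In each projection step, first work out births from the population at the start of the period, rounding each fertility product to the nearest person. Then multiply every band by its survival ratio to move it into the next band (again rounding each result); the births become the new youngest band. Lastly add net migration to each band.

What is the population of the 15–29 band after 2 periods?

Numbering the groups 1..5 from youngest to oldest:
Period 1.
Births: 101000 × 0.532 = 53732
Group 2: 35000 × 0.951 = 33285
Group 3: 101000 × 0.941 = 95041
Group 4: 62500 × 0.942 = 58875
Group 5: 30000 × 0.94 + 68500 × 0.268 = 28200 + 18358 = 46558
Net migration: Group 1 − 360 → 53372; Group 2 − 140 → 33145; Group 3 + 340 → 95381; Group 4 + 270 → 59145; Group 5 + 90 → 46648
Population now: 0–14=53372, 15–29=33145, 30–44=95381, 45–59=59145, 60+=46648
Period 2.
Births: 33145 × 0.532 = 17633
Group 2: 53372 × 0.951 = 50757
Group 3: 33145 × 0.941 = 31189
Group 4: 95381 × 0.942 = 89849
Group 5: 59145 × 0.94 + 46648 × 0.268 = 55596 + 12502 = 68098
Net migration: Group 1 − 360 → 17273; Group 2 − 140 → 50617; Group 3 + 340 → 31529; Group 4 + 270 → 90119; Group 5 + 90 → 68188
Population now: 0–14=17273, 15–29=50617, 30–44=31529, 45–59=90119, 60+=68188

50617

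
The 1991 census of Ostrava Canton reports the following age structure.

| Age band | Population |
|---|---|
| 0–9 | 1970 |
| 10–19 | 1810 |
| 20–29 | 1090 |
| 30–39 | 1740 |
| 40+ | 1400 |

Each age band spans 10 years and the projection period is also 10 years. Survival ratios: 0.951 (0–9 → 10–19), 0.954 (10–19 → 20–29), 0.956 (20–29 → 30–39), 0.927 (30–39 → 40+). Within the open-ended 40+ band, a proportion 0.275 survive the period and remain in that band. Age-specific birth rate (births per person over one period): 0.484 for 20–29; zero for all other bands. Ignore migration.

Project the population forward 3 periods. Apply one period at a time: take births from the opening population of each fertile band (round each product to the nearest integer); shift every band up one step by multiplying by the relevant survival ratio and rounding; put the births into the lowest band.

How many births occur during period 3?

865

[period 1]
Births: 1090 × 0.484 = 528
10–19: 1970 × 0.951 = 1873
20–29: 1810 × 0.954 = 1727
30–39: 1090 × 0.956 = 1042
40+: 1740 × 0.927 + 1400 × 0.275 = 1613 + 385 = 1998
→ [528, 1873, 1727, 1042, 1998]
[period 2]
Births: 1727 × 0.484 = 836
10–19: 528 × 0.951 = 502
20–29: 1873 × 0.954 = 1787
30–39: 1727 × 0.956 = 1651
40+: 1042 × 0.927 + 1998 × 0.275 = 966 + 549 = 1515
→ [836, 502, 1787, 1651, 1515]
[period 3]
Births: 1787 × 0.484 = 865
10–19: 836 × 0.951 = 795
20–29: 502 × 0.954 = 479
30–39: 1787 × 0.956 = 1708
40+: 1651 × 0.927 + 1515 × 0.275 = 1530 + 417 = 1947
→ [865, 795, 479, 1708, 1947]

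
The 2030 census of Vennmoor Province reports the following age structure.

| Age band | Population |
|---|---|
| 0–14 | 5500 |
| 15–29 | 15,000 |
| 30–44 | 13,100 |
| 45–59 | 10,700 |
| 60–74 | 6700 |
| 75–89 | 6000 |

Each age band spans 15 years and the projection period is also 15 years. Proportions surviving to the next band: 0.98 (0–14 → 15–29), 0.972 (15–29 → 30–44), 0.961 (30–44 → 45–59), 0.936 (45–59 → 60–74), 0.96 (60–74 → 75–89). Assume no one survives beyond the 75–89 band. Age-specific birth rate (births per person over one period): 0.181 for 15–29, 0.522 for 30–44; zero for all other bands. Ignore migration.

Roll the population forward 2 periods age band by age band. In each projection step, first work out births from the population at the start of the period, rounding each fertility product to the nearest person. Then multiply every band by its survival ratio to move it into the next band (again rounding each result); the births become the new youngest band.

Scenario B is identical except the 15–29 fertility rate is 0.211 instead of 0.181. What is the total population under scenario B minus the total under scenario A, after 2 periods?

602

Period 1:
Births: 15000 × 0.181 = 2715 ; 13100 × 0.522 = 6838 → total 9553
15–29: 5500 × 0.98 = 5390
30–44: 15000 × 0.972 = 14580
45–59: 13100 × 0.961 = 12589
60–74: 10700 × 0.936 = 10015
75–89: 6700 × 0.96 = 6432
Giving 9553 / 5390 / 14580 / 12589 / 10015 / 6432.
Period 2:
Births: 5390 × 0.181 = 976 ; 14580 × 0.522 = 7611 → total 8587
15–29: 9553 × 0.98 = 9362
30–44: 5390 × 0.972 = 5239
45–59: 14580 × 0.961 = 14011
60–74: 12589 × 0.936 = 11783
75–89: 10015 × 0.96 = 9614
Giving 8587 / 9362 / 5239 / 14011 / 11783 / 9614.
Scenario A total after 2 periods: 58596
Scenario B projection —
Period 1:
Births: 15000 × 0.211 = 3165 ; 13100 × 0.522 = 6838 → total 10003
15–29: 5500 × 0.98 = 5390
30–44: 15000 × 0.972 = 14580
45–59: 13100 × 0.961 = 12589
60–74: 10700 × 0.936 = 10015
75–89: 6700 × 0.96 = 6432
Giving 10003 / 5390 / 14580 / 12589 / 10015 / 6432.
Period 2:
Births: 5390 × 0.211 = 1137 ; 14580 × 0.522 = 7611 → total 8748
15–29: 10003 × 0.98 = 9803
30–44: 5390 × 0.972 = 5239
45–59: 14580 × 0.961 = 14011
60–74: 12589 × 0.936 = 11783
75–89: 10015 × 0.96 = 9614
Giving 8748 / 9803 / 5239 / 14011 / 11783 / 9614.
Scenario B total after 2 periods: 59198
Difference B − A = 59198 − 58596 = 602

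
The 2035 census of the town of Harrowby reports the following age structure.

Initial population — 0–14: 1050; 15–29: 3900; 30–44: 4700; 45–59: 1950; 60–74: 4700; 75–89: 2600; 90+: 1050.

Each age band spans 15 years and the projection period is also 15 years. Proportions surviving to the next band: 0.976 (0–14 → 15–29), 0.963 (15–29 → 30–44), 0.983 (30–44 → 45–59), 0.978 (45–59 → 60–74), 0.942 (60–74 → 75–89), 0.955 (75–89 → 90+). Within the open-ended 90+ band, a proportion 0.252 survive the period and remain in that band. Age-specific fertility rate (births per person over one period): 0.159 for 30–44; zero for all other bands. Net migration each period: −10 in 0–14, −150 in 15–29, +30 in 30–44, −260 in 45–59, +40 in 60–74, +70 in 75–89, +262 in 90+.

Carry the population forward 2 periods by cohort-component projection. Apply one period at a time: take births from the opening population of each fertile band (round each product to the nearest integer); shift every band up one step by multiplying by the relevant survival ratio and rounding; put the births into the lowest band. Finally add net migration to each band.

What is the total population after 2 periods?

Period 1.
Births: 4700 × 0.159 = 747
15–29: 1050 × 0.976 = 1025
30–44: 3900 × 0.963 = 3756
45–59: 4700 × 0.983 = 4620
60–74: 1950 × 0.978 = 1907
75–89: 4700 × 0.942 = 4427
90+: 2600 × 0.955 + 1050 × 0.252 = 2483 + 265 = 2748
Net migration: 0–14 − 10 → 737; 15–29 − 150 → 875; 30–44 + 30 → 3786; 45–59 − 260 → 4360; 60–74 + 40 → 1947; 75–89 + 70 → 4497; 90+ + 262 → 3010
Population now: 0–14=737, 15–29=875, 30–44=3786, 45–59=4360, 60–74=1947, 75–89=4497, 90+=3010
Period 2.
Births: 3786 × 0.159 = 602
15–29: 737 × 0.976 = 719
30–44: 875 × 0.963 = 843
45–59: 3786 × 0.983 = 3722
60–74: 4360 × 0.978 = 4264
75–89: 1947 × 0.942 = 1834
90+: 4497 × 0.955 + 3010 × 0.252 = 4295 + 759 = 5054
Net migration: 0–14 − 10 → 592; 15–29 − 150 → 569; 30–44 + 30 → 873; 45–59 − 260 → 3462; 60–74 + 40 → 4304; 75–89 + 70 → 1904; 90+ + 262 → 5316
Population now: 0–14=592, 15–29=569, 30–44=873, 45–59=3462, 60–74=4304, 75–89=1904, 90+=5316
Total after period 2: 592 + 569 + 873 + 3462 + 4304 + 1904 + 5316 = 17020

17020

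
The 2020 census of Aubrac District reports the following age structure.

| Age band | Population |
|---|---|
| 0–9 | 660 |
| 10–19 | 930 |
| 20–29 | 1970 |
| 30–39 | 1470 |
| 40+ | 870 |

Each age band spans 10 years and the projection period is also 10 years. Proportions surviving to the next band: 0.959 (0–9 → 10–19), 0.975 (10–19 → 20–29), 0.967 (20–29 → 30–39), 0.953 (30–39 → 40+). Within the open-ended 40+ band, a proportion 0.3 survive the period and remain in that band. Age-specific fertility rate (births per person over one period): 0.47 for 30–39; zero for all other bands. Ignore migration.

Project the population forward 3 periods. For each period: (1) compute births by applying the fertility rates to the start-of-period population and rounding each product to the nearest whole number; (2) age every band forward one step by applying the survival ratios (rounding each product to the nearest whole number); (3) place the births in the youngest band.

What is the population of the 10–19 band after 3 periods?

858

Period 1:
Births: 1470 * 0.47 = 691
10–19: 660 * 0.959 = 633
20–29: 930 * 0.975 = 907
30–39: 1970 * 0.967 = 1905
40+: 1470 * 0.953 + 870 * 0.3 = 1401 + 261 = 1662
→ [691, 633, 907, 1905, 1662]
Period 2:
Births: 1905 * 0.47 = 895
10–19: 691 * 0.959 = 663
20–29: 633 * 0.975 = 617
30–39: 907 * 0.967 = 877
40+: 1905 * 0.953 + 1662 * 0.3 = 1815 + 499 = 2314
→ [895, 663, 617, 877, 2314]
Period 3:
Births: 877 * 0.47 = 412
10–19: 895 * 0.959 = 858
20–29: 663 * 0.975 = 646
30–39: 617 * 0.967 = 597
40+: 877 * 0.953 + 2314 * 0.3 = 836 + 694 = 1530
→ [412, 858, 646, 597, 1530]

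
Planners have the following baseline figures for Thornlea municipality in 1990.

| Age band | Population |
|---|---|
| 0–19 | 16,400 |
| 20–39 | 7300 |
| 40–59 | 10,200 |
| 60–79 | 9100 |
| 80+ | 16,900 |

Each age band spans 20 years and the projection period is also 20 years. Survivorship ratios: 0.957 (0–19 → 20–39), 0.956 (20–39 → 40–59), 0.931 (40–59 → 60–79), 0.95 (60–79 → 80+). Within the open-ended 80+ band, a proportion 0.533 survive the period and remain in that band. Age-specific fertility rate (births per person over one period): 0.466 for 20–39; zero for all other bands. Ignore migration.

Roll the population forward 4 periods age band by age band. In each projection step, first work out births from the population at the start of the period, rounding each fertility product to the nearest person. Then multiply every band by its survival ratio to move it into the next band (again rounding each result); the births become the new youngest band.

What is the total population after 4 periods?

36099

Period 1.
Births: 7300 * 0.466 = 3402
20–39: 16400 * 0.957 = 15695
40–59: 7300 * 0.956 = 6979
60–79: 10200 * 0.931 = 9496
80+: 9100 * 0.95 + 16900 * 0.533 = 8645 + 9008 = 17653
End of period: [3402, 15695, 6979, 9496, 17653]
Period 2.
Births: 15695 * 0.466 = 7314
20–39: 3402 * 0.957 = 3256
40–59: 15695 * 0.956 = 15004
60–79: 6979 * 0.931 = 6497
80+: 9496 * 0.95 + 17653 * 0.533 = 9021 + 9409 = 18430
End of period: [7314, 3256, 15004, 6497, 18430]
Period 3.
Births: 3256 * 0.466 = 1517
20–39: 7314 * 0.957 = 6999
40–59: 3256 * 0.956 = 3113
60–79: 15004 * 0.931 = 13969
80+: 6497 * 0.95 + 18430 * 0.533 = 6172 + 9823 = 15995
End of period: [1517, 6999, 3113, 13969, 15995]
Period 4.
Births: 6999 * 0.466 = 3262
20–39: 1517 * 0.957 = 1452
40–59: 6999 * 0.956 = 6691
60–79: 3113 * 0.931 = 2898
80+: 13969 * 0.95 + 15995 * 0.533 = 13271 + 8525 = 21796
End of period: [3262, 1452, 6691, 2898, 21796]
Total after period 4: 3262 + 1452 + 6691 + 2898 + 21796 = 36099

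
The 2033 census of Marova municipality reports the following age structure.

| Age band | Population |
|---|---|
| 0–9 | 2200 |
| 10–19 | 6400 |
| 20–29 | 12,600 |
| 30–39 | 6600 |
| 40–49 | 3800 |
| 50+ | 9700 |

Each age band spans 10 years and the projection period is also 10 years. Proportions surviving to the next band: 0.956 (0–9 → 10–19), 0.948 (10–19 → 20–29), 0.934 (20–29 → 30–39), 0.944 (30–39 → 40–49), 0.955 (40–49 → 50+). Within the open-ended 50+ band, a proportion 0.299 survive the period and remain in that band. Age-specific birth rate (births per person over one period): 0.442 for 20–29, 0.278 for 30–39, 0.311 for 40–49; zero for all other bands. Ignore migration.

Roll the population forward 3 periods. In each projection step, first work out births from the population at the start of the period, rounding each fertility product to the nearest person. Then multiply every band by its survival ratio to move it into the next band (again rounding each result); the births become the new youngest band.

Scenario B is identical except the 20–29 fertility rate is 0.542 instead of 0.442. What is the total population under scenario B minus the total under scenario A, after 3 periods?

1922

Numbering the bands 1..6 from youngest to oldest:
Period 1.
Births: 12600 × 0.442 = 5569 ; 6600 × 0.278 = 1835 ; 3800 × 0.311 = 1182 ⇒ total 8586
Band 2: 2200 × 0.956 = 2103
Band 3: 6400 × 0.948 = 6067
Band 4: 12600 × 0.934 = 11768
Band 5: 6600 × 0.944 = 6230
Band 6: 3800 × 0.955 + 9700 × 0.299 = 3629 + 2900 = 6529
Giving 8586 / 2103 / 6067 / 11768 / 6230 / 6529.
Period 2.
Births: 6067 × 0.442 = 2682 ; 11768 × 0.278 = 3272 ; 6230 × 0.311 = 1938 ⇒ total 7892
Band 2: 8586 × 0.956 = 8208
Band 3: 2103 × 0.948 = 1994
Band 4: 6067 × 0.934 = 5667
Band 5: 11768 × 0.944 = 11109
Band 6: 6230 × 0.955 + 6529 × 0.299 = 5950 + 1952 = 7902
Giving 7892 / 8208 / 1994 / 5667 / 11109 / 7902.
Period 3.
Births: 1994 × 0.442 = 881 ; 5667 × 0.278 = 1575 ; 11109 × 0.311 = 3455 ⇒ total 5911
Band 2: 7892 × 0.956 = 7545
Band 3: 8208 × 0.948 = 7781
Band 4: 1994 × 0.934 = 1862
Band 5: 5667 × 0.944 = 5350
Band 6: 11109 × 0.955 + 7902 × 0.299 = 10609 + 2363 = 12972
Giving 5911 / 7545 / 7781 / 1862 / 5350 / 12972.
Scenario A total after 3 periods: 41421
Scenario B projection —
Period 1.
Births: 12600 × 0.542 = 6829 ; 6600 × 0.278 = 1835 ; 3800 × 0.311 = 1182 ⇒ total 9846
Band 2: 2200 × 0.956 = 2103
Band 3: 6400 × 0.948 = 6067
Band 4: 12600 × 0.934 = 11768
Band 5: 6600 × 0.944 = 6230
Band 6: 3800 × 0.955 + 9700 × 0.299 = 3629 + 2900 = 6529
Giving 9846 / 2103 / 6067 / 11768 / 6230 / 6529.
Period 2.
Births: 6067 × 0.542 = 3288 ; 11768 × 0.278 = 3272 ; 6230 × 0.311 = 1938 ⇒ total 8498
Band 2: 9846 × 0.956 = 9413
Band 3: 2103 × 0.948 = 1994
Band 4: 6067 × 0.934 = 5667
Band 5: 11768 × 0.944 = 11109
Band 6: 6230 × 0.955 + 6529 × 0.299 = 5950 + 1952 = 7902
Giving 8498 / 9413 / 1994 / 5667 / 11109 / 7902.
Period 3.
Births: 1994 × 0.542 = 1081 ; 5667 × 0.278 = 1575 ; 11109 × 0.311 = 3455 ⇒ total 6111
Band 2: 8498 × 0.956 = 8124
Band 3: 9413 × 0.948 = 8924
Band 4: 1994 × 0.934 = 1862
Band 5: 5667 × 0.944 = 5350
Band 6: 11109 × 0.955 + 7902 × 0.299 = 10609 + 2363 = 12972
Giving 6111 / 8124 / 8924 / 1862 / 5350 / 12972.
Scenario B total after 3 periods: 43343
Difference B − A = 43343 − 41421 = 1922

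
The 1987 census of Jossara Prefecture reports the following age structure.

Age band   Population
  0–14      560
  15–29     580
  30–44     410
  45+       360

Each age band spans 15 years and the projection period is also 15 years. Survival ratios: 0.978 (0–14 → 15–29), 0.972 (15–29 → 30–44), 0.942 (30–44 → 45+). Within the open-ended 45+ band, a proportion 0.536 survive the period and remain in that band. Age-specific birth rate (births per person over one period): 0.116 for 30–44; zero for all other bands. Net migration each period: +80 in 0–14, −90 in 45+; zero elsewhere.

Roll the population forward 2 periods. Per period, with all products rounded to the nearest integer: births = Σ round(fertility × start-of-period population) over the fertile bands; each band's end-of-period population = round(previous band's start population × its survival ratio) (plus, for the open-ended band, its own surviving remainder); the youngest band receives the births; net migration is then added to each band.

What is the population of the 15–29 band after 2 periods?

(Groups numbered youngest = 1 to oldest = 4.)
— Period 1 —
Births: 410 × 0.116 = 48
Group 2: 560 × 0.978 = 548
Group 3: 580 × 0.972 = 564
Group 4: 410 × 0.942 + 360 × 0.536 = 386 + 193 = 579
Net migration: Group 1 + 80 → 128; Group 4 − 90 → 489
→ [128, 548, 564, 489]
— Period 2 —
Births: 564 × 0.116 = 65
Group 2: 128 × 0.978 = 125
Group 3: 548 × 0.972 = 533
Group 4: 564 × 0.942 + 489 × 0.536 = 531 + 262 = 793
Net migration: Group 1 + 80 → 145; Group 4 − 90 → 703
→ [145, 125, 533, 703]

125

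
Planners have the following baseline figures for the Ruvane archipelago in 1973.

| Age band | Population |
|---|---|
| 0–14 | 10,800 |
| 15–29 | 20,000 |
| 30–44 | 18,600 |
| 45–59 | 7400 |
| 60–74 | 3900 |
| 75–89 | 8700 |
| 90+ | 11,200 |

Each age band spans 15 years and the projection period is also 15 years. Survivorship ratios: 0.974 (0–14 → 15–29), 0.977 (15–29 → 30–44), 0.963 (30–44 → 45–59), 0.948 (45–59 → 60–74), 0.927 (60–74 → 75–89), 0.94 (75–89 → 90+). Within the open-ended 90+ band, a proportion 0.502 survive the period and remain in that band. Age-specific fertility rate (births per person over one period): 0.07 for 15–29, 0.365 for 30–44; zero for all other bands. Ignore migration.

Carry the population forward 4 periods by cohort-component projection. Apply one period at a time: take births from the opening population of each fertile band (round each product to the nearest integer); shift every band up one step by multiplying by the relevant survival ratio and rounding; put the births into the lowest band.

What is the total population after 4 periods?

Let group 1 be 0–14 through group 7 = 90+.
Period 1.
Births: 20000 × 0.07 = 1400, 18600 × 0.365 = 6789 ⇒ total 8189
Group 2: 10800 × 0.974 = 10519
Group 3: 20000 × 0.977 = 19540
Group 4: 18600 × 0.963 = 17912
Group 5: 7400 × 0.948 = 7015
Group 6: 3900 × 0.927 = 3615
Group 7: 8700 × 0.94 + 11200 × 0.502 = 8178 + 5622 = 13800
→ [8189, 10519, 19540, 17912, 7015, 3615, 13800]
Period 2.
Births: 10519 × 0.07 = 736, 19540 × 0.365 = 7132 ⇒ total 7868
Group 2: 8189 × 0.974 = 7976
Group 3: 10519 × 0.977 = 10277
Group 4: 19540 × 0.963 = 18817
Group 5: 17912 × 0.948 = 16981
Group 6: 7015 × 0.927 = 6503
Group 7: 3615 × 0.94 + 13800 × 0.502 = 3398 + 6928 = 10326
→ [7868, 7976, 10277, 18817, 16981, 6503, 10326]
Period 3.
Births: 7976 × 0.07 = 558, 10277 × 0.365 = 3751 ⇒ total 4309
Group 2: 7868 × 0.974 = 7663
Group 3: 7976 × 0.977 = 7793
Group 4: 10277 × 0.963 = 9897
Group 5: 18817 × 0.948 = 17839
Group 6: 16981 × 0.927 = 15741
Group 7: 6503 × 0.94 + 10326 × 0.502 = 6113 + 5184 = 11297
→ [4309, 7663, 7793, 9897, 17839, 15741, 11297]
Period 4.
Births: 7663 × 0.07 = 536, 7793 × 0.365 = 2844 ⇒ total 3380
Group 2: 4309 × 0.974 = 4197
Group 3: 7663 × 0.977 = 7487
Group 4: 7793 × 0.963 = 7505
Group 5: 9897 × 0.948 = 9382
Group 6: 17839 × 0.927 = 16537
Group 7: 15741 × 0.94 + 11297 × 0.502 = 14797 + 5671 = 20468
→ [3380, 4197, 7487, 7505, 9382, 16537, 20468]
Total after period 4: 3380 + 4197 + 7487 + 7505 + 9382 + 16537 + 20468 = 68956

68956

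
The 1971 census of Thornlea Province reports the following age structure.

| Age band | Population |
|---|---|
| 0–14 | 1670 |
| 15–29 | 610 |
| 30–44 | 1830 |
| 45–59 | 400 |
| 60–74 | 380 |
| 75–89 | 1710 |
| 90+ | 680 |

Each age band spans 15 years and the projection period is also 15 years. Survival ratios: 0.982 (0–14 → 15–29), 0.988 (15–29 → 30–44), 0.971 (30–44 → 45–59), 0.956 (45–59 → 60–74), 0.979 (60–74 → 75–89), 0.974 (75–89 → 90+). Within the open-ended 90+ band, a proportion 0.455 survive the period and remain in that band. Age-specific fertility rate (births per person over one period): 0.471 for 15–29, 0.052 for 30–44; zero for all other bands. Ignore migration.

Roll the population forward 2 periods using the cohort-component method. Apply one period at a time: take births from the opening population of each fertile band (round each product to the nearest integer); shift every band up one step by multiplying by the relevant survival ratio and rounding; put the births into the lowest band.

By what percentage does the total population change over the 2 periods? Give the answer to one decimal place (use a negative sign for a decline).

-7.7

Call the groups 1 to 7, youngest first.
Period 1.
Births: 610 × 0.471 = 287, 1830 × 0.052 = 95 → 382
Group 2: 1670 × 0.982 = 1640
Group 3: 610 × 0.988 = 603
Group 4: 1830 × 0.971 = 1777
Group 5: 400 × 0.956 = 382
Group 6: 380 × 0.979 = 372
Group 7: 1710 × 0.974 + 680 × 0.455 = 1666 + 309 = 1975
Giving 382 / 1640 / 603 / 1777 / 382 / 372 / 1975.
Period 2.
Births: 1640 × 0.471 = 772, 603 × 0.052 = 31 → 803
Group 2: 382 × 0.982 = 375
Group 3: 1640 × 0.988 = 1620
Group 4: 603 × 0.971 = 586
Group 5: 1777 × 0.956 = 1699
Group 6: 382 × 0.979 = 374
Group 7: 372 × 0.974 + 1975 × 0.455 = 362 + 899 = 1261
Giving 803 / 375 / 1620 / 586 / 1699 / 374 / 1261.
Total: 7280 → 6718; change = -562; percentage change = -7.7%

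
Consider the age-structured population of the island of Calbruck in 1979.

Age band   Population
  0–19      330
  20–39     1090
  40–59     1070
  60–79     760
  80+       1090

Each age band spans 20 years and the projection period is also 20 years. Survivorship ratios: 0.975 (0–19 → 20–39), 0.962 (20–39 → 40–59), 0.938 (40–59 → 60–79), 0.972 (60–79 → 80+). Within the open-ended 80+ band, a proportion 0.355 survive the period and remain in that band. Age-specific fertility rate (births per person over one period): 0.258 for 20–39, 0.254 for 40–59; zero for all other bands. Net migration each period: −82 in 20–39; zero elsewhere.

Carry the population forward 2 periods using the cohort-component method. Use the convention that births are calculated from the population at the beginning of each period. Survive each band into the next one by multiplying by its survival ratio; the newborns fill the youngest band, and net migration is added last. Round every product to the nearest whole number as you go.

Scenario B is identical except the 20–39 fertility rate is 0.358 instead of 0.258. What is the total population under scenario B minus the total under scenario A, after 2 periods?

— Period 1 —
Births: 1090 * 0.258 = 281 ; 1070 * 0.254 = 272 → total 553
20–39: 330 * 0.975 = 322
40–59: 1090 * 0.962 = 1049
60–79: 1070 * 0.938 = 1004
80+: 760 * 0.972 + 1090 * 0.355 = 739 + 387 = 1126
Net migration: 20–39 − 82 → 240
→ [553, 240, 1049, 1004, 1126]
— Period 2 —
Births: 240 * 0.258 = 62 ; 1049 * 0.254 = 266 → total 328
20–39: 553 * 0.975 = 539
40–59: 240 * 0.962 = 231
60–79: 1049 * 0.938 = 984
80+: 1004 * 0.972 + 1126 * 0.355 = 976 + 400 = 1376
Net migration: 20–39 − 82 → 457
→ [328, 457, 231, 984, 1376]
Scenario A total after 2 periods: 3376
Scenario B projection —
— Period 1 —
Births: 1090 * 0.358 = 390 ; 1070 * 0.254 = 272 → total 662
20–39: 330 * 0.975 = 322
40–59: 1090 * 0.962 = 1049
60–79: 1070 * 0.938 = 1004
80+: 760 * 0.972 + 1090 * 0.355 = 739 + 387 = 1126
Net migration: 20–39 − 82 → 240
→ [662, 240, 1049, 1004, 1126]
— Period 2 —
Births: 240 * 0.358 = 86 ; 1049 * 0.254 = 266 → total 352
20–39: 662 * 0.975 = 645
40–59: 240 * 0.962 = 231
60–79: 1049 * 0.938 = 984
80+: 1004 * 0.972 + 1126 * 0.355 = 976 + 400 = 1376
Net migration: 20–39 − 82 → 563
→ [352, 563, 231, 984, 1376]
Scenario B total after 2 periods: 3506
Difference B − A = 3506 − 3376 = 130

130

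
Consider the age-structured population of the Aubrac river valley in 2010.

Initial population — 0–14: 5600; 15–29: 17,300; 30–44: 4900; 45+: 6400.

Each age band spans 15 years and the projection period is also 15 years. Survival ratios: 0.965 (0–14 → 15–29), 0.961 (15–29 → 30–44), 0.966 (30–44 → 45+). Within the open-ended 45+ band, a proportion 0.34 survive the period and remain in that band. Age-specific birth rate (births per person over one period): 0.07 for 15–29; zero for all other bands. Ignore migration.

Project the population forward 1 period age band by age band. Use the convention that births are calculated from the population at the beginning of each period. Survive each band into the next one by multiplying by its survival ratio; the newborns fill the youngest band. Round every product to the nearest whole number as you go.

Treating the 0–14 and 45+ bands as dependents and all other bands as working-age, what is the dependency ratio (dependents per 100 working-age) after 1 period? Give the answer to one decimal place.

36.9

Let group 1 be 0–14 through group 4 = 45+.
After projecting period 1:
Births: 17300 × 0.07 = 1211
Group 2: 5600 × 0.965 = 5404
Group 3: 17300 × 0.961 = 16625
Group 4: 4900 × 0.966 + 6400 × 0.34 = 4733 + 2176 = 6909
Population now: 0–14=1211, 15–29=5404, 30–44=16625, 45+=6909
Dependents (band 0–14 + band 45+) = 1211 + 6909 = 8120; working-age = 22029; ratio = 8120/22029 × 100 = 36.9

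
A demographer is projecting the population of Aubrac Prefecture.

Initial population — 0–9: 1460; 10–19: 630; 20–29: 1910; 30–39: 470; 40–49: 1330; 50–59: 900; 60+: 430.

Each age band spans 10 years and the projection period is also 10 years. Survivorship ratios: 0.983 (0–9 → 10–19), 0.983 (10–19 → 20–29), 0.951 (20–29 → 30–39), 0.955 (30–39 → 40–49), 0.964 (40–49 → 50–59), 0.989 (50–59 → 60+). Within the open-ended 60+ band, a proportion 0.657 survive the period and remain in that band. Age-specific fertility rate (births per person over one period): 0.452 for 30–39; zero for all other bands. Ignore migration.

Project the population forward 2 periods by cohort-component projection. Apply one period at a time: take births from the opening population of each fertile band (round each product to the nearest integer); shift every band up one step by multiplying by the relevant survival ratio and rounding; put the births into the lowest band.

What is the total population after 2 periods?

Call the bands 1 to 7, youngest first.
Period 1:
Births: 470 × 0.452 = 212
Band 2: 1460 × 0.983 = 1435
Band 3: 630 × 0.983 = 619
Band 4: 1910 × 0.951 = 1816
Band 5: 470 × 0.955 = 449
Band 6: 1330 × 0.964 = 1282
Band 7: 900 × 0.989 + 430 × 0.657 = 890 + 283 = 1173
Giving 212 / 1435 / 619 / 1816 / 449 / 1282 / 1173.
Period 2:
Births: 1816 × 0.452 = 821
Band 2: 212 × 0.983 = 208
Band 3: 1435 × 0.983 = 1411
Band 4: 619 × 0.951 = 589
Band 5: 1816 × 0.955 = 1734
Band 6: 449 × 0.964 = 433
Band 7: 1282 × 0.989 + 1173 × 0.657 = 1268 + 771 = 2039
Giving 821 / 208 / 1411 / 589 / 1734 / 433 / 2039.
Total after period 2: 821 + 208 + 1411 + 589 + 1734 + 433 + 2039 = 7235

7235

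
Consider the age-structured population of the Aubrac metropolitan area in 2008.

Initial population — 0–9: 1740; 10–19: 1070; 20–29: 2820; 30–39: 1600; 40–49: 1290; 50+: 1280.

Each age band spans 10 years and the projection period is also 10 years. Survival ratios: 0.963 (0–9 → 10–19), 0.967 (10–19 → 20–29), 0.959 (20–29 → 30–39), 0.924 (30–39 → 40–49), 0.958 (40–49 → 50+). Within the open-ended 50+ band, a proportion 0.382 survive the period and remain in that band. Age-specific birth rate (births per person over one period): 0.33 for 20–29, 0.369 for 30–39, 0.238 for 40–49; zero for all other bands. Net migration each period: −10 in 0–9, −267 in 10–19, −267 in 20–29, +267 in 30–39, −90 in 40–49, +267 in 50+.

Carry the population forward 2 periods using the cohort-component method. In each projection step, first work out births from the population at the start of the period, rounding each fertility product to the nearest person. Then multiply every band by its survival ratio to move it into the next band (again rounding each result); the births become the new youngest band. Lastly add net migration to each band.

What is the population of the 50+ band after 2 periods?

2358

— Period 1 —
Births: 2820 * 0.33 = 931 ; 1600 * 0.369 = 590 ; 1290 * 0.238 = 307 → total 1828
10–19: 1740 * 0.963 = 1676
20–29: 1070 * 0.967 = 1035
30–39: 2820 * 0.959 = 2704
40–49: 1600 * 0.924 = 1478
50+: 1290 * 0.958 + 1280 * 0.382 = 1236 + 489 = 1725
Net migration: 0–9 − 10 → 1818; 10–19 − 267 → 1409; 20–29 − 267 → 768; 30–39 + 267 → 2971; 40–49 − 90 → 1388; 50+ + 267 → 1992
End of period: [1818, 1409, 768, 2971, 1388, 1992]
— Period 2 —
Births: 768 * 0.33 = 253 ; 2971 * 0.369 = 1096 ; 1388 * 0.238 = 330 → total 1679
10–19: 1818 * 0.963 = 1751
20–29: 1409 * 0.967 = 1363
30–39: 768 * 0.959 = 737
40–49: 2971 * 0.924 = 2745
50+: 1388 * 0.958 + 1992 * 0.382 = 1330 + 761 = 2091
Net migration: 0–9 − 10 → 1669; 10–19 − 267 → 1484; 20–29 − 267 → 1096; 30–39 + 267 → 1004; 40–49 − 90 → 2655; 50+ + 267 → 2358
End of period: [1669, 1484, 1096, 1004, 2655, 2358]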